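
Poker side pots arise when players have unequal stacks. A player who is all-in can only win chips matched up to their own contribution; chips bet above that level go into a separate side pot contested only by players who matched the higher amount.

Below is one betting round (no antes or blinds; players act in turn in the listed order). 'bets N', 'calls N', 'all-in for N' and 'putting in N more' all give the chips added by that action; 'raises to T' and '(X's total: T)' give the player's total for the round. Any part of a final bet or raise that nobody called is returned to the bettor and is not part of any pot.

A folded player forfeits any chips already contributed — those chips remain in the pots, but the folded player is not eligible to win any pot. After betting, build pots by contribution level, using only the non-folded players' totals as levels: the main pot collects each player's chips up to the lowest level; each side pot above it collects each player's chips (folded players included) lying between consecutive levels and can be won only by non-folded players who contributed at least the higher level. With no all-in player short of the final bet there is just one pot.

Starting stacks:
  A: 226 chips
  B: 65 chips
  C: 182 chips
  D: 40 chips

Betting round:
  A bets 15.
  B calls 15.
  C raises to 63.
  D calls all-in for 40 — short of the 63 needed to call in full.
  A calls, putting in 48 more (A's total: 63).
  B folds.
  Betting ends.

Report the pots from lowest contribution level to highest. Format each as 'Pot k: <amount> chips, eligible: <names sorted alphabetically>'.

Contributions: A=63, B=15, C=63, D=40
Folded: B
Pot levels (distinct totals of non-folded players): 40, 63
Layer 1-40: A 40 + B 15 + C 40 + D 40 = 135 chips; eligible A, C, D
Layer 41-63: 23 each from A, C = 23*2 = 46 chips; eligible A, C

Pot 1: 135 chips, eligible: A, C, D
Pot 2: 46 chips, eligible: A, C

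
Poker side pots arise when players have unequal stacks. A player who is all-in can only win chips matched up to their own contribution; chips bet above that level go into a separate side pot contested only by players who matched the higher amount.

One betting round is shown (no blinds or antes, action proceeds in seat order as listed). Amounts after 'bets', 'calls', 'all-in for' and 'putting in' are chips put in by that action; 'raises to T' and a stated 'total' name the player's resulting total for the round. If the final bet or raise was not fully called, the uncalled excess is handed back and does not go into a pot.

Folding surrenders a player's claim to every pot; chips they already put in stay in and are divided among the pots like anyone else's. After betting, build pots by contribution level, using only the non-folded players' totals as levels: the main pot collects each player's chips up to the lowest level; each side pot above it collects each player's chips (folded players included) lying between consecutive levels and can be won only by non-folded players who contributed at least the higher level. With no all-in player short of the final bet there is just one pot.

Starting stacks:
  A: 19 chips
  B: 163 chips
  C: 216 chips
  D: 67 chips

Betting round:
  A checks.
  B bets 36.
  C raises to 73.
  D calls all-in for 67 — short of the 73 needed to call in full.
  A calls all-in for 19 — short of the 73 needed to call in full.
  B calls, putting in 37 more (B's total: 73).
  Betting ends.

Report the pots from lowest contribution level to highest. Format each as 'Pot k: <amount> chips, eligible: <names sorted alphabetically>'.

Contributions: A=19, B=73, C=73, D=67
Pot levels (distinct totals of non-folded players): 19, 67, 73
Layer 1-19: 19 each from A, B, C, D = 19*4 = 76 chips; eligible A, B, C, D
Layer 20-67: 48 each from B, C, D = 48*3 = 144 chips; eligible B, C, D
Layer 68-73: 6 each from B, C = 6*2 = 12 chips; eligible B, C

Pot 1: 76 chips, eligible: A, B, C, D
Pot 2: 144 chips, eligible: B, C, D
Pot 3: 12 chips, eligible: B, C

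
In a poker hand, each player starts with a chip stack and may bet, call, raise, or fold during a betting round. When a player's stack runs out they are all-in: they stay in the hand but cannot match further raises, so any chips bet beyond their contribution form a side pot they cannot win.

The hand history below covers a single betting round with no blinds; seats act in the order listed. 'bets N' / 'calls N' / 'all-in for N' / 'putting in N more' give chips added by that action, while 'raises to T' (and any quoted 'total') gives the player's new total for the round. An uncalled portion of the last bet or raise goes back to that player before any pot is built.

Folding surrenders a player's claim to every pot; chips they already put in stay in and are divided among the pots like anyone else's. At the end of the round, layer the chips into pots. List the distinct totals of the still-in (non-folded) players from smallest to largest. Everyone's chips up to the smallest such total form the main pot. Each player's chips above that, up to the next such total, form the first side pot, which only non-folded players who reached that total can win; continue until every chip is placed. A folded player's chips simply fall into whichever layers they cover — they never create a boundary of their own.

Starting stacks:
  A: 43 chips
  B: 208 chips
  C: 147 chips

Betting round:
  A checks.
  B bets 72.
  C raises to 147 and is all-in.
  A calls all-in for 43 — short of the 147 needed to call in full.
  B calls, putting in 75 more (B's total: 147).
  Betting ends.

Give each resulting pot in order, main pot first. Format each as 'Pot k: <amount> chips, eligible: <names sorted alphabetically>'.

Contributions: A=43, B=147, C=147
Pot levels (distinct totals of non-folded players): 43, 147
Layer 1-43: 43 each from A, B, C = 43*3 = 129 chips; eligible A, B, C
Layer 44-147: 104 each from B, C = 104*2 = 208 chips; eligible B, C

Pot 1: 129 chips, eligible: A, B, C
Pot 2: 208 chips, eligible: B, C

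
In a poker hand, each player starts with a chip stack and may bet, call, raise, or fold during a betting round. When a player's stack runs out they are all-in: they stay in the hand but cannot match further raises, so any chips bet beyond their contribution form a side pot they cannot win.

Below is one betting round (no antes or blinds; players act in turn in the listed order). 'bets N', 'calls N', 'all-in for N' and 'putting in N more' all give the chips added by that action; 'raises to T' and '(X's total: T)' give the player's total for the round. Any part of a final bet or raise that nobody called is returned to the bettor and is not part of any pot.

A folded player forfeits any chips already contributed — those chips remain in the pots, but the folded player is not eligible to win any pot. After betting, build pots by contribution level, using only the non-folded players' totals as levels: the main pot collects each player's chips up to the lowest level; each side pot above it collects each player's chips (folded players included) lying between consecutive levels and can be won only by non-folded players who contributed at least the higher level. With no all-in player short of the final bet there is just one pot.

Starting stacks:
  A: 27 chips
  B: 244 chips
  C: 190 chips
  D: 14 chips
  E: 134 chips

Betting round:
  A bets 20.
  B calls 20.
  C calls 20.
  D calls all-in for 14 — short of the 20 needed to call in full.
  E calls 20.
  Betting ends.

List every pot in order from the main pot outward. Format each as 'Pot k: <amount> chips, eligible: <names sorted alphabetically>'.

Pot 1: 70 chips, eligible: A, B, C, D, E
Pot 2: 24 chips, eligible: A, B, C, E

Derivation:
Contributions: A=20, B=20, C=20, D=14, E=20
Pot levels (distinct totals of non-folded players): 14, 20
Layer 1-14: 14 each from A, B, C, D, E = 14*5 = 70 chips; eligible A, B, C, D, E
Layer 15-20: 6 each from A, B, C, E = 6*4 = 24 chips; eligible A, B, C, E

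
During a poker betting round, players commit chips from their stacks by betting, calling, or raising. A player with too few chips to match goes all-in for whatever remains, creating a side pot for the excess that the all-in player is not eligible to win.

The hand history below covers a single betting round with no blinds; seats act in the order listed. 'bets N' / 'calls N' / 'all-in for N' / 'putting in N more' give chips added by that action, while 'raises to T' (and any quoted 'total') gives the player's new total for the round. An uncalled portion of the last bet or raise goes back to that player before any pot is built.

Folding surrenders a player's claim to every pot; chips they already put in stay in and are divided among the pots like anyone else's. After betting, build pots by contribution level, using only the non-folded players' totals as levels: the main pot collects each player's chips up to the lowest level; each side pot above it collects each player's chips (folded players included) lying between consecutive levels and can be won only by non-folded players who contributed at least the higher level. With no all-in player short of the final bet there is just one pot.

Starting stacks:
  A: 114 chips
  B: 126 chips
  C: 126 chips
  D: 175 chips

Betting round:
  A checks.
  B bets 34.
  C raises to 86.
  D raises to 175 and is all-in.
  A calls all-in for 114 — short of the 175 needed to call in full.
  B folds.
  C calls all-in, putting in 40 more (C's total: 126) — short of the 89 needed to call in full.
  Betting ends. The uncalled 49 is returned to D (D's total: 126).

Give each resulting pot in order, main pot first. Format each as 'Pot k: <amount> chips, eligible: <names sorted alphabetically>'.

Pot 1: 376 chips, eligible: A, C, D
Pot 2: 24 chips, eligible: C, D

Derivation:
Contributions (after 49 returned to D): A=114, B=34, C=126, D=126
Folded: B
Pot levels (distinct totals of non-folded players): 114, 126
Layer 1-114: A 114 + B 34 + C 114 + D 114 = 376 chips; eligible A, C, D
Layer 115-126: 12 each from C, D = 12*2 = 24 chips; eligible C, D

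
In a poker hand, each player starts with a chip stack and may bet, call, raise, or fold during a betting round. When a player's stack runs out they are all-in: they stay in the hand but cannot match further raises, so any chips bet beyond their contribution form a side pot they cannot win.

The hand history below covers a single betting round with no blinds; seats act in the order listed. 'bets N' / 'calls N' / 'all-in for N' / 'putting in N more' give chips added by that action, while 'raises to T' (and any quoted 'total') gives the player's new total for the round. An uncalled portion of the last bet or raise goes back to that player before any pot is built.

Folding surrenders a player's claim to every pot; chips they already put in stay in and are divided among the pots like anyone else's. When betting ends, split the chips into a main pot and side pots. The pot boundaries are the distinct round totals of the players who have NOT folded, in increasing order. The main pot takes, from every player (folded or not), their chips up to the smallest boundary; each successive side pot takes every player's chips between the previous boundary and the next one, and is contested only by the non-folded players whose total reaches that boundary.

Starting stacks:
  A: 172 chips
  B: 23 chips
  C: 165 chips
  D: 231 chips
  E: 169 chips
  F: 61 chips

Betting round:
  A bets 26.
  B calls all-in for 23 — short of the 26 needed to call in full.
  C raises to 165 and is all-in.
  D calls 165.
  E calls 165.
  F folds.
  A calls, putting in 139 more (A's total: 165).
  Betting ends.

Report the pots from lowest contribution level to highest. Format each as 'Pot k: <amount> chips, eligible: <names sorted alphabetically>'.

Pot 1: 115 chips, eligible: A, B, C, D, E
Pot 2: 568 chips, eligible: A, C, D, E

Derivation:
Contributions: A=165, B=23, C=165, D=165, E=165
Folded: F
Pot levels (distinct totals of non-folded players): 23, 165
Layer 1-23: 23 each from A, B, C, D, E = 23*5 = 115 chips; eligible A, B, C, D, E
Layer 24-165: 142 each from A, C, D, E = 142*4 = 568 chips; eligible A, C, D, E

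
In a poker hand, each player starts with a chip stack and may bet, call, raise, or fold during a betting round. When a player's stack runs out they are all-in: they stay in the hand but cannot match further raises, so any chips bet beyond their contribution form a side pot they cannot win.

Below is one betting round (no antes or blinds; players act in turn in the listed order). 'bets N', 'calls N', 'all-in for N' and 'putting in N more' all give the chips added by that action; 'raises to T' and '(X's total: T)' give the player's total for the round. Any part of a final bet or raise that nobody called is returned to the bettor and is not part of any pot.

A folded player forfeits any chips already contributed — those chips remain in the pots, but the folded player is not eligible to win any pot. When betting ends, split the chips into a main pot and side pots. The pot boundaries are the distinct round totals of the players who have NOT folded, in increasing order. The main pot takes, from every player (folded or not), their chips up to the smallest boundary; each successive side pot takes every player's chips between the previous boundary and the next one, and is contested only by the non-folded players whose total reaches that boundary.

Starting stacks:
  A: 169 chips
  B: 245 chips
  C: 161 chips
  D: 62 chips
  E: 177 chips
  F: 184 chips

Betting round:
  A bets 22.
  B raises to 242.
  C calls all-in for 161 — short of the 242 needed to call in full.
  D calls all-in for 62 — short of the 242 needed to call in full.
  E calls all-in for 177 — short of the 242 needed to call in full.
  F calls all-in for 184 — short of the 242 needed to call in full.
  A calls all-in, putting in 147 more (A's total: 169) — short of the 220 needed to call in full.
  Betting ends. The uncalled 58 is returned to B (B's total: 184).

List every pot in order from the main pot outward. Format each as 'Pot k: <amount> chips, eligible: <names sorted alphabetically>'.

Contributions (after 58 returned to B): A=169, B=184, C=161, D=62, E=177, F=184
Pot levels (distinct totals of non-folded players): 62, 161, 169, 177, 184
Layer 1-62: 62 each from A, B, C, D, E, F = 62*6 = 372 chips; eligible A, B, C, D, E, F
Layer 63-161: 99 each from A, B, C, E, F = 99*5 = 495 chips; eligible A, B, C, E, F
Layer 162-169: 8 each from A, B, E, F = 8*4 = 32 chips; eligible A, B, E, F
Layer 170-177: 8 each from B, E, F = 8*3 = 24 chips; eligible B, E, F
Layer 178-184: 7 each from B, F = 7*2 = 14 chips; eligible B, F

Pot 1: 372 chips, eligible: A, B, C, D, E, F
Pot 2: 495 chips, eligible: A, B, C, E, F
Pot 3: 32 chips, eligible: A, B, E, F
Pot 4: 24 chips, eligible: B, E, F
Pot 5: 14 chips, eligible: B, F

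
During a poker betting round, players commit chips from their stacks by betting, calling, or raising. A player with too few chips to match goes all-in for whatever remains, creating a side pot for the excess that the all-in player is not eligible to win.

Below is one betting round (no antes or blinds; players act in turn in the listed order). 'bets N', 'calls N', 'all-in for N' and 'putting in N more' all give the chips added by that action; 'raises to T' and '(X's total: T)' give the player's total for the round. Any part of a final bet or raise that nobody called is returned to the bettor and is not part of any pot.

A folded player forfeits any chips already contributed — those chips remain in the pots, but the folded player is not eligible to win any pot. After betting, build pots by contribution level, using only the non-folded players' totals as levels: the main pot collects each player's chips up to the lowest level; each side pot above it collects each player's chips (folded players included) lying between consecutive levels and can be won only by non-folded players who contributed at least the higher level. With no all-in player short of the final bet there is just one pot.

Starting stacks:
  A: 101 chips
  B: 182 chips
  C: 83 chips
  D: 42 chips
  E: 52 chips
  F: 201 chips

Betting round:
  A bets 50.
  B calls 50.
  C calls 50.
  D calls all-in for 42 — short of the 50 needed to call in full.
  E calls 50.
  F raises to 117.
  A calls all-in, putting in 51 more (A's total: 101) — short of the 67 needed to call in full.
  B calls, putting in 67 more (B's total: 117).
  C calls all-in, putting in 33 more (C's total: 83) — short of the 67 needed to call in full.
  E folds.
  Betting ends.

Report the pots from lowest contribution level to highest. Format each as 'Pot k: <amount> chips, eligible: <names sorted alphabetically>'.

Contributions: A=101, B=117, C=83, D=42, E=50, F=117
Folded: E
Pot levels (distinct totals of non-folded players): 42, 83, 101, 117
Layer 1-42: 42 each from A, B, C, D, E, F = 42*6 = 252 chips; eligible A, B, C, D, F
Layer 43-83: A 41 + B 41 + C 41 + E 8 + F 41 = 172 chips; eligible A, B, C, F
Layer 84-101: 18 each from A, B, F = 18*3 = 54 chips; eligible A, B, F
Layer 102-117: 16 each from B, F = 16*2 = 32 chips; eligible B, F

Pot 1: 252 chips, eligible: A, B, C, D, F
Pot 2: 172 chips, eligible: A, B, C, F
Pot 3: 54 chips, eligible: A, B, F
Pot 4: 32 chips, eligible: B, F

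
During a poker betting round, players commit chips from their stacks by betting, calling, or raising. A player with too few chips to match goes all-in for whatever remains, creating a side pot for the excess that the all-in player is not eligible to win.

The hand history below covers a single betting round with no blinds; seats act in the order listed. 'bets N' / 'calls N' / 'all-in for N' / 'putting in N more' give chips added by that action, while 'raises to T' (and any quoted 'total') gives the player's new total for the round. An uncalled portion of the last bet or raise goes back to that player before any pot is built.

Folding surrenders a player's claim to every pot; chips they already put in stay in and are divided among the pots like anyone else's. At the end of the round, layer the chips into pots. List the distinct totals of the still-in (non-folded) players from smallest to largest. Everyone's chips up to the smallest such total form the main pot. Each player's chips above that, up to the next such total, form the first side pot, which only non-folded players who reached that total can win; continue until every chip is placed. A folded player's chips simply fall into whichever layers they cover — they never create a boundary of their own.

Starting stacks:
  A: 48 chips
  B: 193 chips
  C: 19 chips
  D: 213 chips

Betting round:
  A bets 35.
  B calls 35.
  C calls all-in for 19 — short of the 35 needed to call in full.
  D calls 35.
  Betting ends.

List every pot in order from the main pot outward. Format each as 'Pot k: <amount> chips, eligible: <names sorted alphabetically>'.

Contributions: A=35, B=35, C=19, D=35
Pot levels (distinct totals of non-folded players): 19, 35
Layer 1-19: 19 each from A, B, C, D = 19*4 = 76 chips; eligible A, B, C, D
Layer 20-35: 16 each from A, B, D = 16*3 = 48 chips; eligible A, B, D

Pot 1: 76 chips, eligible: A, B, C, D
Pot 2: 48 chips, eligible: A, B, D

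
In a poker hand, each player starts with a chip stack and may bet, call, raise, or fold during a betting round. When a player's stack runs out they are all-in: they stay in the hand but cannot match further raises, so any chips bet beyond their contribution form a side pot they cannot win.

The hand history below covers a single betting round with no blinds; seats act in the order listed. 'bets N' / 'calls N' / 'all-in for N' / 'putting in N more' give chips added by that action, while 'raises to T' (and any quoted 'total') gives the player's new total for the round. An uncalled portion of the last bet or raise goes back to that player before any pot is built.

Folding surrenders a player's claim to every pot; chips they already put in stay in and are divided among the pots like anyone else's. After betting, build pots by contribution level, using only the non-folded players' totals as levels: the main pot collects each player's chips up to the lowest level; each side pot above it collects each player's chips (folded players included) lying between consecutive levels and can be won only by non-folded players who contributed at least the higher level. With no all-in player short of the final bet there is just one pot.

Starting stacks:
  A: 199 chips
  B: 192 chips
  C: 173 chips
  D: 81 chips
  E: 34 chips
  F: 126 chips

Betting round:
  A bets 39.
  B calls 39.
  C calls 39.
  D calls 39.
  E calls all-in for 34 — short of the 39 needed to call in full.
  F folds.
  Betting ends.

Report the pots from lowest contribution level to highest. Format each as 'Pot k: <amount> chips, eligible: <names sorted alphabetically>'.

Pot 1: 170 chips, eligible: A, B, C, D, E
Pot 2: 20 chips, eligible: A, B, C, D

Derivation:
Contributions: A=39, B=39, C=39, D=39, E=34
Folded: F
Pot levels (distinct totals of non-folded players): 34, 39
Layer 1-34: 34 each from A, B, C, D, E = 34*5 = 170 chips; eligible A, B, C, D, E
Layer 35-39: 5 each from A, B, C, D = 5*4 = 20 chips; eligible A, B, C, D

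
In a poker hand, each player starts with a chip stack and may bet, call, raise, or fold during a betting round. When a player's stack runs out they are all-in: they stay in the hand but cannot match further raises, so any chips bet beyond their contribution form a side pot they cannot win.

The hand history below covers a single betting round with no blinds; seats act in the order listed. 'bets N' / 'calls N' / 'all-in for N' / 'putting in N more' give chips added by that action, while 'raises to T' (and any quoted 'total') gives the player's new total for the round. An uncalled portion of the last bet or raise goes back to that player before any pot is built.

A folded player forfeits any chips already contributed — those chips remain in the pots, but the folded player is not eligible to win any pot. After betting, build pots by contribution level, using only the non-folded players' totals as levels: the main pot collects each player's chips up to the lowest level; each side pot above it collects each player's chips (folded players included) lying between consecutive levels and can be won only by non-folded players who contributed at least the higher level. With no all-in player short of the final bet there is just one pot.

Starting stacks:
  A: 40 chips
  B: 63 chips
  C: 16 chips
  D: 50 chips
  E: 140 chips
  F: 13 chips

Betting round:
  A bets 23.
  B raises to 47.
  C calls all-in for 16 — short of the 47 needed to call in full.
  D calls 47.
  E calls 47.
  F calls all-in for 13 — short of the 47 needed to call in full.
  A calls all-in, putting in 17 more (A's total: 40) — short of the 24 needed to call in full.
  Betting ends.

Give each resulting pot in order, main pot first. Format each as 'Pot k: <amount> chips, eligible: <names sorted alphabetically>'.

Contributions: A=40, B=47, C=16, D=47, E=47, F=13
Pot levels (distinct totals of non-folded players): 13, 16, 40, 47
Layer 1-13: 13 each from A, B, C, D, E, F = 13*6 = 78 chips; eligible A, B, C, D, E, F
Layer 14-16: 3 each from A, B, C, D, E = 3*5 = 15 chips; eligible A, B, C, D, E
Layer 17-40: 24 each from A, B, D, E = 24*4 = 96 chips; eligible A, B, D, E
Layer 41-47: 7 each from B, D, E = 7*3 = 21 chips; eligible B, D, E

Pot 1: 78 chips, eligible: A, B, C, D, E, F
Pot 2: 15 chips, eligible: A, B, C, D, E
Pot 3: 96 chips, eligible: A, B, D, E
Pot 4: 21 chips, eligible: B, D, E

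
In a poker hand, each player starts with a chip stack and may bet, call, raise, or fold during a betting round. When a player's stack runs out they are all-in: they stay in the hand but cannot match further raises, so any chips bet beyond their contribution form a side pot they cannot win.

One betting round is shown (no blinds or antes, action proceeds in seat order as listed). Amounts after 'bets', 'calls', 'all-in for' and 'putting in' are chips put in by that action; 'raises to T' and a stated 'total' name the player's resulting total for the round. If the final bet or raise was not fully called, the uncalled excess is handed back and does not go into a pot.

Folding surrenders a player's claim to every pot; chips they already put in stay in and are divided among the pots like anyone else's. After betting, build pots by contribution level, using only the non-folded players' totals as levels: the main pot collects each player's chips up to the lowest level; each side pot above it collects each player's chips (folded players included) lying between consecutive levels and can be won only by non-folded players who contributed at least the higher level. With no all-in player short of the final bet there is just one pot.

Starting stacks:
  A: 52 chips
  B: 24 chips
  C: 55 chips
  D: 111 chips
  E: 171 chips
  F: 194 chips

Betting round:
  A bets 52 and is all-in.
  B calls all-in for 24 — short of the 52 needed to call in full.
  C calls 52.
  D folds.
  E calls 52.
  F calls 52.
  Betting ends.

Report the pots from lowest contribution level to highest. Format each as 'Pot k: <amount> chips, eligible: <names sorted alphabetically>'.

Contributions: A=52, B=24, C=52, E=52, F=52
Folded: D
Pot levels (distinct totals of non-folded players): 24, 52
Layer 1-24: 24 each from A, B, C, E, F = 24*5 = 120 chips; eligible A, B, C, E, F
Layer 25-52: 28 each from A, C, E, F = 28*4 = 112 chips; eligible A, C, E, F

Pot 1: 120 chips, eligible: A, B, C, E, F
Pot 2: 112 chips, eligible: A, C, E, F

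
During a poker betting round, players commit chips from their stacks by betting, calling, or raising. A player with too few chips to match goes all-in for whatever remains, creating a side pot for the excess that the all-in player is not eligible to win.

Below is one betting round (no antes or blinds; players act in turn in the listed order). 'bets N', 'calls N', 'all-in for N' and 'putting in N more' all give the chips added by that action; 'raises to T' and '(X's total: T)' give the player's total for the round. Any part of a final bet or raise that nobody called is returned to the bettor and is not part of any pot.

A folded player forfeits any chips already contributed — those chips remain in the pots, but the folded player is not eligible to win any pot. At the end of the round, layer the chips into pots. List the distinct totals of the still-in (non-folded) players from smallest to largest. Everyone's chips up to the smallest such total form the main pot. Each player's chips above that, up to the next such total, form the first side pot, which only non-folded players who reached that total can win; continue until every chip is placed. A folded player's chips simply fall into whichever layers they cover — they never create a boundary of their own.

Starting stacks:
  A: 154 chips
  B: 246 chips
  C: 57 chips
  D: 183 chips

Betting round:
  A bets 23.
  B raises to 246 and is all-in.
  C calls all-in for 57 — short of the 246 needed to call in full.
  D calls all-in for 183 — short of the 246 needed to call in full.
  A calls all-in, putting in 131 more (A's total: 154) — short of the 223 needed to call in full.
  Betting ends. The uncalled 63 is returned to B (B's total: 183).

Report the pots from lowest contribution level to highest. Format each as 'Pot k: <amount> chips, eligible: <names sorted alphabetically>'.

Contributions (after 63 returned to B): A=154, B=183, C=57, D=183
Pot levels (distinct totals of non-folded players): 57, 154, 183
Layer 1-57: 57 each from A, B, C, D = 57*4 = 228 chips; eligible A, B, C, D
Layer 58-154: 97 each from A, B, D = 97*3 = 291 chips; eligible A, B, D
Layer 155-183: 29 each from B, D = 29*2 = 58 chips; eligible B, D

Pot 1: 228 chips, eligible: A, B, C, D
Pot 2: 291 chips, eligible: A, B, D
Pot 3: 58 chips, eligible: B, D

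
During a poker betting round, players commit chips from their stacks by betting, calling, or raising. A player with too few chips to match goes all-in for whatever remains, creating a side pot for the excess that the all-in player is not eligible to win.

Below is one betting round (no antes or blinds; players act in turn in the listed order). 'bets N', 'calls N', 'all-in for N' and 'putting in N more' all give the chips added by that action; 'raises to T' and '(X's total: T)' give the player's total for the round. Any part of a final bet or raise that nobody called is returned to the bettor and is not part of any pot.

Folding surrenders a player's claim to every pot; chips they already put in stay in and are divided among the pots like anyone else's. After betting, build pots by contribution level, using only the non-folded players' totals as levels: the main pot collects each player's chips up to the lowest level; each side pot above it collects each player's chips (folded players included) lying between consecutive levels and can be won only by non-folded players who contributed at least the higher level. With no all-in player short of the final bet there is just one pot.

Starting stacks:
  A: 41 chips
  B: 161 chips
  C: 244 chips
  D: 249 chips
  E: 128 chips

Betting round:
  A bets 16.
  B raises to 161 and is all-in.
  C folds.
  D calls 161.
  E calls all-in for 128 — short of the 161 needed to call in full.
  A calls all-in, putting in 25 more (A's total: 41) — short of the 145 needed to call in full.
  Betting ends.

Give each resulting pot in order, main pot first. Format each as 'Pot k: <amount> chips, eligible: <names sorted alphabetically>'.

Pot 1: 164 chips, eligible: A, B, D, E
Pot 2: 261 chips, eligible: B, D, E
Pot 3: 66 chips, eligible: B, D

Derivation:
Contributions: A=41, B=161, D=161, E=128
Folded: C
Pot levels (distinct totals of non-folded players): 41, 128, 161
Layer 1-41: 41 each from A, B, D, E = 41*4 = 164 chips; eligible A, B, D, E
Layer 42-128: 87 each from B, D, E = 87*3 = 261 chips; eligible B, D, E
Layer 129-161: 33 each from B, D = 33*2 = 66 chips; eligible B, D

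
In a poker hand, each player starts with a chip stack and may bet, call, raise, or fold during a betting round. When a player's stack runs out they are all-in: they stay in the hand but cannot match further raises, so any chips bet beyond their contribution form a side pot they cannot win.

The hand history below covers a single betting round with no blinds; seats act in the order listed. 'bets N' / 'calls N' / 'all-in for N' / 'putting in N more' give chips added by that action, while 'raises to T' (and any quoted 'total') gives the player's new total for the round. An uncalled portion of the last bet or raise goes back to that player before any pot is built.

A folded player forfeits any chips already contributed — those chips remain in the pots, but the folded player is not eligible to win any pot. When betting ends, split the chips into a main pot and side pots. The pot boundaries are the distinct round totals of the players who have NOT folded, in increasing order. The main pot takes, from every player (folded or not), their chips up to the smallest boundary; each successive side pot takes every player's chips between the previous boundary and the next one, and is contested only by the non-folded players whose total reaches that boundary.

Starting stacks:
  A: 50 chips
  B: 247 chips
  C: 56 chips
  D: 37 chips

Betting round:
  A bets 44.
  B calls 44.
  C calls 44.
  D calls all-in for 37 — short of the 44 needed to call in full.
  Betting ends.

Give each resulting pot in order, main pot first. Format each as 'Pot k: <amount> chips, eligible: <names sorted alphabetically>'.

Pot 1: 148 chips, eligible: A, B, C, D
Pot 2: 21 chips, eligible: A, B, C

Derivation:
Contributions: A=44, B=44, C=44, D=37
Pot levels (distinct totals of non-folded players): 37, 44
Layer 1-37: 37 each from A, B, C, D = 37*4 = 148 chips; eligible A, B, C, D
Layer 38-44: 7 each from A, B, C = 7*3 = 21 chips; eligible A, B, C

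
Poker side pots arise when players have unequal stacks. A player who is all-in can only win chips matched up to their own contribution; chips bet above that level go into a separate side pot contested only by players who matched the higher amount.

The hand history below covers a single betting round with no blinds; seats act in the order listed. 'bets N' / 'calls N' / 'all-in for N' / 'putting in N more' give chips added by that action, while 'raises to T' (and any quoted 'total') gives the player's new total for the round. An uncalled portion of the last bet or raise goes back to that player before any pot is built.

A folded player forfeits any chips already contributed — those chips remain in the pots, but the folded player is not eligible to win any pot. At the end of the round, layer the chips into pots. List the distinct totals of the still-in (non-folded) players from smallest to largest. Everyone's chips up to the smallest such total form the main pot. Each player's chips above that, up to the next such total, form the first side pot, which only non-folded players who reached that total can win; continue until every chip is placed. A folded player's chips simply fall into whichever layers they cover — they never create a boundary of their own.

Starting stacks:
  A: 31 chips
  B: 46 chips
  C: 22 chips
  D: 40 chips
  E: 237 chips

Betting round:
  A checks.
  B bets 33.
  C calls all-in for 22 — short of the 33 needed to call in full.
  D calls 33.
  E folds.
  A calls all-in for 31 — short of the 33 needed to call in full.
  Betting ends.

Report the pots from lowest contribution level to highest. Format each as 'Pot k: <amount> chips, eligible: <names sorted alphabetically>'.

Contributions: A=31, B=33, C=22, D=33
Folded: E
Pot levels (distinct totals of non-folded players): 22, 31, 33
Layer 1-22: 22 each from A, B, C, D = 22*4 = 88 chips; eligible A, B, C, D
Layer 23-31: 9 each from A, B, D = 9*3 = 27 chips; eligible A, B, D
Layer 32-33: 2 each from B, D = 2*2 = 4 chips; eligible B, D

Pot 1: 88 chips, eligible: A, B, C, D
Pot 2: 27 chips, eligible: A, B, D
Pot 3: 4 chips, eligible: B, D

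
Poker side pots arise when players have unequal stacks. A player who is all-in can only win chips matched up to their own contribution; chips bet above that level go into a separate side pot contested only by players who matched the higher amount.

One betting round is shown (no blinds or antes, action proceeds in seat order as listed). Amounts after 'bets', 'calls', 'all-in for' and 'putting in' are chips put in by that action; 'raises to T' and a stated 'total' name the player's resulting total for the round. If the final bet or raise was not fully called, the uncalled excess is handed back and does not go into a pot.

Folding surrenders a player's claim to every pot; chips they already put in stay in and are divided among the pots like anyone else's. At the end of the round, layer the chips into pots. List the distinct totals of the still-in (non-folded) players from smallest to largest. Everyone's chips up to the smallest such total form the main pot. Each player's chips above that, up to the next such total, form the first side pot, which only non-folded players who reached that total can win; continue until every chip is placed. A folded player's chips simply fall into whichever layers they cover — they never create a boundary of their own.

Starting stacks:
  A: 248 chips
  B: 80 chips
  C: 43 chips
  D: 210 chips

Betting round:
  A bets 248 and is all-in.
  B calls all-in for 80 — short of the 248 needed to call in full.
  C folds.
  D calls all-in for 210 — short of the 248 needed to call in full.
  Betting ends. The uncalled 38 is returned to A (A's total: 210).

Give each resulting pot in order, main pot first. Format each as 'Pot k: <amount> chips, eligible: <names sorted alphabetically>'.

Contributions (after 38 returned to A): A=210, B=80, D=210
Folded: C
Pot levels (distinct totals of non-folded players): 80, 210
Layer 1-80: 80 each from A, B, D = 80*3 = 240 chips; eligible A, B, D
Layer 81-210: 130 each from A, D = 130*2 = 260 chips; eligible A, D

Pot 1: 240 chips, eligible: A, B, D
Pot 2: 260 chips, eligible: A, D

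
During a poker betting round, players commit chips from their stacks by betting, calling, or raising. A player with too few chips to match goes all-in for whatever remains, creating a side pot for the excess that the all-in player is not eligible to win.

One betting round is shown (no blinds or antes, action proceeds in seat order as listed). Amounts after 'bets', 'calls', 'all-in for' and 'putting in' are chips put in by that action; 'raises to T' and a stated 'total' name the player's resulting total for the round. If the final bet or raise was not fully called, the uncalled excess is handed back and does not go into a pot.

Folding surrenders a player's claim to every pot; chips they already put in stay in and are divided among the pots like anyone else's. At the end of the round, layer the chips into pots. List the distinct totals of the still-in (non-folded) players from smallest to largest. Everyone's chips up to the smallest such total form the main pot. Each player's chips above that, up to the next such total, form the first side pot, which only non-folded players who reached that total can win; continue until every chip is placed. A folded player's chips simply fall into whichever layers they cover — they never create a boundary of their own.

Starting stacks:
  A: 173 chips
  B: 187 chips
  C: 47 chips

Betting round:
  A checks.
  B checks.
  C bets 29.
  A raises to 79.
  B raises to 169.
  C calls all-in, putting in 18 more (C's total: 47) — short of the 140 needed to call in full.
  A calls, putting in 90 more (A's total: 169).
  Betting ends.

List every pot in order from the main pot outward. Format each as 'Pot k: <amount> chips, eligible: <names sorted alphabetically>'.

Pot 1: 141 chips, eligible: A, B, C
Pot 2: 244 chips, eligible: A, B

Derivation:
Contributions: A=169, B=169, C=47
Pot levels (distinct totals of non-folded players): 47, 169
Layer 1-47: 47 each from A, B, C = 47*3 = 141 chips; eligible A, B, C
Layer 48-169: 122 each from A, B = 122*2 = 244 chips; eligible A, B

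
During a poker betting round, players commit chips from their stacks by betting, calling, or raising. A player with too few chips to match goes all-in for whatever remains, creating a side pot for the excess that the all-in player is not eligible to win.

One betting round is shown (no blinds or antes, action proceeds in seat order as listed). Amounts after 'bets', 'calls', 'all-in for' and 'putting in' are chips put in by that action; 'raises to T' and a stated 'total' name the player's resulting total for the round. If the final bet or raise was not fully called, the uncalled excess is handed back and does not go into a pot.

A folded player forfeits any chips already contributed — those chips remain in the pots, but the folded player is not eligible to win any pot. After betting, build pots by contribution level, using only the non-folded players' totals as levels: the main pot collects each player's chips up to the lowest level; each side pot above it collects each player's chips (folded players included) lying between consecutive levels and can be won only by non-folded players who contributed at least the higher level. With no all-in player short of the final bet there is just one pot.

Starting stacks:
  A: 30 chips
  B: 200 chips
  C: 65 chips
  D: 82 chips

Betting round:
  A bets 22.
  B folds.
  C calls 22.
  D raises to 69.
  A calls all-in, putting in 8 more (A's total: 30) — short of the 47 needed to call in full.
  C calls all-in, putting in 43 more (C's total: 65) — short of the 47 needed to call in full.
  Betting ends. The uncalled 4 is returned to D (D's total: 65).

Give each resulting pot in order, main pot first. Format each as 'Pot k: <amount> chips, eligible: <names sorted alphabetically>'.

Contributions (after 4 returned to D): A=30, C=65, D=65
Folded: B
Pot levels (distinct totals of non-folded players): 30, 65
Layer 1-30: 30 each from A, C, D = 30*3 = 90 chips; eligible A, C, D
Layer 31-65: 35 each from C, D = 35*2 = 70 chips; eligible C, D

Pot 1: 90 chips, eligible: A, C, D
Pot 2: 70 chips, eligible: C, D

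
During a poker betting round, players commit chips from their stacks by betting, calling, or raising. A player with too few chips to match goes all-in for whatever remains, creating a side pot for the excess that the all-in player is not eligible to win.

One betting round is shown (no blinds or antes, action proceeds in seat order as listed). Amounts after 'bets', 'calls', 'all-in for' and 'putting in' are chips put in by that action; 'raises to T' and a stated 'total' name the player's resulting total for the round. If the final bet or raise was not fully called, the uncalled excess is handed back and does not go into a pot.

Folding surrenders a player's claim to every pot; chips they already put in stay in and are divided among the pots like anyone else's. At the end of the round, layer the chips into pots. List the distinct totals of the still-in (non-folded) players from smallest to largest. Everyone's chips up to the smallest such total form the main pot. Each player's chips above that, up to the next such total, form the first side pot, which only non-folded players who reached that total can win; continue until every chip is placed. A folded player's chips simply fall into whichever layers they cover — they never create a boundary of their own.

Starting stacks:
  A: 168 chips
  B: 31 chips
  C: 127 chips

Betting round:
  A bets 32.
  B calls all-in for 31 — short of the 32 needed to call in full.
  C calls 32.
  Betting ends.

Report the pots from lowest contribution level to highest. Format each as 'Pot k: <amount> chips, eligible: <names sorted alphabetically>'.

Contributions: A=32, B=31, C=32
Pot levels (distinct totals of non-folded players): 31, 32
Layer 1-31: 31 each from A, B, C = 31*3 = 93 chips; eligible A, B, C
Layer 32-32: 1 each from A, C = 1*2 = 2 chips; eligible A, C

Pot 1: 93 chips, eligible: A, B, C
Pot 2: 2 chips, eligible: A, C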